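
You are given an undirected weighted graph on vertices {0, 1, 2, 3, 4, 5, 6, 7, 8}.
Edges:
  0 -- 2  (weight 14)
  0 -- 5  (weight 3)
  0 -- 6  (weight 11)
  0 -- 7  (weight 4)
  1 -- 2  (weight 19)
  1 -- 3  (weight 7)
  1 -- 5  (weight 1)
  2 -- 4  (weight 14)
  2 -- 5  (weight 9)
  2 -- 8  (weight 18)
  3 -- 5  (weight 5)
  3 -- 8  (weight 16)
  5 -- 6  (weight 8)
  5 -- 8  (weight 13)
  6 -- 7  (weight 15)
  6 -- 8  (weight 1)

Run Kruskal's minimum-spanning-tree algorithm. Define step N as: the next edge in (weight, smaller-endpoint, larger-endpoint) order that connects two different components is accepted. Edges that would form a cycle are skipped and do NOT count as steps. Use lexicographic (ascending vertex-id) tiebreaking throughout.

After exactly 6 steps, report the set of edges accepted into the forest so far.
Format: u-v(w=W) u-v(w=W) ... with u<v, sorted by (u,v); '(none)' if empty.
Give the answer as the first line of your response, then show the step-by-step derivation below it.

0-5(w=3) 0-7(w=4) 1-5(w=1) 3-5(w=5) 5-6(w=8) 6-8(w=1)

step 1: add edge 1-5 (w=1); MST = {1-5(w=1)}
step 2: add edge 6-8 (w=1); MST = {1-5(w=1) 6-8(w=1)}
step 3: add edge 0-5 (w=3); MST = {0-5(w=3) 1-5(w=1) 6-8(w=1)}
step 4: add edge 0-7 (w=4); MST = {0-5(w=3) 0-7(w=4) 1-5(w=1) 6-8(w=1)}
step 5: add edge 3-5 (w=5); MST = {0-5(w=3) 0-7(w=4) 1-5(w=1) 3-5(w=5) 6-8(w=1)}
step 6: add edge 5-6 (w=8); MST = {0-5(w=3) 0-7(w=4) 1-5(w=1) 3-5(w=5) 5-6(w=8) 6-8(w=1)}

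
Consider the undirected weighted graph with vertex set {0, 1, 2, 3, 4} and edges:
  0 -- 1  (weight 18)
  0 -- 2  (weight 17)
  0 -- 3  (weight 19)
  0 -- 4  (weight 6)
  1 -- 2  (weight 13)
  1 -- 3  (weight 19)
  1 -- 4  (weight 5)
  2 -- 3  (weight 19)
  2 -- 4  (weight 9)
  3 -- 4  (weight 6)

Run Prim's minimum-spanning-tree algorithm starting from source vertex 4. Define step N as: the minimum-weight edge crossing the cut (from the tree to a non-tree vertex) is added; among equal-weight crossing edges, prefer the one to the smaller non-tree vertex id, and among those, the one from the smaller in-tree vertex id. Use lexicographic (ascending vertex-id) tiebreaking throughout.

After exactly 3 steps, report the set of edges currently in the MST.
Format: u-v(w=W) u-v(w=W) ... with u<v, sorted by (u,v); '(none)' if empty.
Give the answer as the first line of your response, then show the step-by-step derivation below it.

0-4(w=6) 1-4(w=5) 3-4(w=6)

step 1: add edge 1-4 (w=5); MST = {1-4(w=5)}
step 2: add edge 0-4 (w=6); MST = {0-4(w=6) 1-4(w=5)}
step 3: add edge 3-4 (w=6); MST = {0-4(w=6) 1-4(w=5) 3-4(w=6)}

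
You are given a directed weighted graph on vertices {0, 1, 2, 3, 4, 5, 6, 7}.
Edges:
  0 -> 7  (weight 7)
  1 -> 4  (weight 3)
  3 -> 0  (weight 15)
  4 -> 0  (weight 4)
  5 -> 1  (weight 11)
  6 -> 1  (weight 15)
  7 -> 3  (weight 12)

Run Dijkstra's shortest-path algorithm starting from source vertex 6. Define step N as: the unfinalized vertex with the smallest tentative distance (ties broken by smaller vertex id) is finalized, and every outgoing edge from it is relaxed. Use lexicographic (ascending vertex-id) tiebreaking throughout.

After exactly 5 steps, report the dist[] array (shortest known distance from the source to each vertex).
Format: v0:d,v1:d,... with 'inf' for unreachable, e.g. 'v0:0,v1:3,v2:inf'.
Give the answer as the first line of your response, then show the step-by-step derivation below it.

v0:22,v1:15,v2:inf,v3:41,v4:18,v5:inf,v6:0,v7:29

step 1: dist = v0:inf,v1:15,v2:inf,v3:inf,v4:inf,v5:inf,v6:0,v7:inf
step 2: dist = v0:inf,v1:15,v2:inf,v3:inf,v4:18,v5:inf,v6:0,v7:inf
step 3: dist = v0:22,v1:15,v2:inf,v3:inf,v4:18,v5:inf,v6:0,v7:inf
step 4: dist = v0:22,v1:15,v2:inf,v3:inf,v4:18,v5:inf,v6:0,v7:29
step 5: dist = v0:22,v1:15,v2:inf,v3:41,v4:18,v5:inf,v6:0,v7:29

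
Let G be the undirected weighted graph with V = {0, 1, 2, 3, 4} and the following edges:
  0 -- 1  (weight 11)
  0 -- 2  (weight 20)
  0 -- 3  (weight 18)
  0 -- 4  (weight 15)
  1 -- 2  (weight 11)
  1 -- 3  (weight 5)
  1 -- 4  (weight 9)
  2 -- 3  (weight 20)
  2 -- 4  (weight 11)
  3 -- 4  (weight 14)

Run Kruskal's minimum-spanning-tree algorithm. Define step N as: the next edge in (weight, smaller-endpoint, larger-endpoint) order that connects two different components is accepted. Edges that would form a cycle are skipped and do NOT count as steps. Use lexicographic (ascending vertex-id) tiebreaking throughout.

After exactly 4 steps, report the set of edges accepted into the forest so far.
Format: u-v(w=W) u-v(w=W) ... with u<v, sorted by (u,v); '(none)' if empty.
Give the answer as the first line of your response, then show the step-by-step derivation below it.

0-1(w=11) 1-2(w=11) 1-3(w=5) 1-4(w=9)

step 1: add edge 1-3 (w=5); MST = {1-3(w=5)}
step 2: add edge 1-4 (w=9); MST = {1-3(w=5) 1-4(w=9)}
step 3: add edge 0-1 (w=11); MST = {0-1(w=11) 1-3(w=5) 1-4(w=9)}
step 4: add edge 1-2 (w=11); MST = {0-1(w=11) 1-2(w=11) 1-3(w=5) 1-4(w=9)}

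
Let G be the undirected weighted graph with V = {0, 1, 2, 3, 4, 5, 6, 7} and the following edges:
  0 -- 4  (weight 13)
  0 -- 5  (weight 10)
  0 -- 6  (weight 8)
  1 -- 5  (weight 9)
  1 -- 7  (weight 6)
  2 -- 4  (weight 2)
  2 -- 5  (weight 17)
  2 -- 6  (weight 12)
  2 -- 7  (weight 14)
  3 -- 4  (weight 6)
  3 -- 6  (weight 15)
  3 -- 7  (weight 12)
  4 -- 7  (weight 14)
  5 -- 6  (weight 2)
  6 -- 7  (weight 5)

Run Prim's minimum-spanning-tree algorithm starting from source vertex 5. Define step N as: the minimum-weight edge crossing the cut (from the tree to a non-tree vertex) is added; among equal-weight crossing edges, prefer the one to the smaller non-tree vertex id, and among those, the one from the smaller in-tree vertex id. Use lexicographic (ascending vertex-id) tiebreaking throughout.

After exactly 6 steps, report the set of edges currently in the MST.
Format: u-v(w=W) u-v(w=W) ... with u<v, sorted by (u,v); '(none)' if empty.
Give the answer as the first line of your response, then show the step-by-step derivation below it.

0-6(w=8) 1-7(w=6) 2-4(w=2) 2-6(w=12) 5-6(w=2) 6-7(w=5)

step 1: add edge 5-6 (w=2); MST = {5-6(w=2)}
step 2: add edge 6-7 (w=5); MST = {5-6(w=2) 6-7(w=5)}
step 3: add edge 1-7 (w=6); MST = {1-7(w=6) 5-6(w=2) 6-7(w=5)}
step 4: add edge 0-6 (w=8); MST = {0-6(w=8) 1-7(w=6) 5-6(w=2) 6-7(w=5)}
step 5: add edge 2-6 (w=12); MST = {0-6(w=8) 1-7(w=6) 2-6(w=12) 5-6(w=2) 6-7(w=5)}
step 6: add edge 2-4 (w=2); MST = {0-6(w=8) 1-7(w=6) 2-4(w=2) 2-6(w=12) 5-6(w=2) 6-7(w=5)}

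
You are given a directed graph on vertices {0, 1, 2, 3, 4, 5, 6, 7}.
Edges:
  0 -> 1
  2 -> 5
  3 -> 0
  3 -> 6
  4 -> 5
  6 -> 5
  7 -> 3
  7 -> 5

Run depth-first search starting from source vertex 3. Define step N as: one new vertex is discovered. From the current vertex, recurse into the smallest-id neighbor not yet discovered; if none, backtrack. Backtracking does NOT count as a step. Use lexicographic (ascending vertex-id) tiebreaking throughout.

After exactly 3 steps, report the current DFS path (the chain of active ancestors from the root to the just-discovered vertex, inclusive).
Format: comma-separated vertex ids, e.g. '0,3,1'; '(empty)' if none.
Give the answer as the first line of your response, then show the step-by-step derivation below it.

3,0,1

step 1: discover 3; path=3; order=3
step 2: discover 0; path=3>0; order=3,0
step 3: discover 1; path=3>0>1; order=3,0,1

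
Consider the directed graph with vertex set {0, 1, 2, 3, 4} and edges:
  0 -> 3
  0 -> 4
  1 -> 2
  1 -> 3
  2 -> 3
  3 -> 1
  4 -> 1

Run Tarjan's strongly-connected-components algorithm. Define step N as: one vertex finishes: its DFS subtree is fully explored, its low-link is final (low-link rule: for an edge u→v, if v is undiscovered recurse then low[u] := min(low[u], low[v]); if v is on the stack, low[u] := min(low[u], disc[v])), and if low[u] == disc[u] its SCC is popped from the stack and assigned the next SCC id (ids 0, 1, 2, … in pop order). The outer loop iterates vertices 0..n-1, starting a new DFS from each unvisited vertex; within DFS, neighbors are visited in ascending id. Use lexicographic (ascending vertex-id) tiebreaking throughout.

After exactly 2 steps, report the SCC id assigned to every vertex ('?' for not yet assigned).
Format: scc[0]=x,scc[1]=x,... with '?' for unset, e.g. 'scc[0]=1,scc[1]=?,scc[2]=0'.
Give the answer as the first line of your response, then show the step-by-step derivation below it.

scc[0]=?,scc[1]=?,scc[2]=?,scc[3]=?,scc[4]=?

step 1: low=(low[0]=0,low[1]=2,low[2]=1,low[3]=1,low[4]=?); scc=(scc[0]=?,scc[1]=?,scc[2]=?,scc[3]=?,scc[4]=?)
step 2: low=(low[0]=0,low[1]=1,low[2]=1,low[3]=1,low[4]=?); scc=(scc[0]=?,scc[1]=?,scc[2]=?,scc[3]=?,scc[4]=?)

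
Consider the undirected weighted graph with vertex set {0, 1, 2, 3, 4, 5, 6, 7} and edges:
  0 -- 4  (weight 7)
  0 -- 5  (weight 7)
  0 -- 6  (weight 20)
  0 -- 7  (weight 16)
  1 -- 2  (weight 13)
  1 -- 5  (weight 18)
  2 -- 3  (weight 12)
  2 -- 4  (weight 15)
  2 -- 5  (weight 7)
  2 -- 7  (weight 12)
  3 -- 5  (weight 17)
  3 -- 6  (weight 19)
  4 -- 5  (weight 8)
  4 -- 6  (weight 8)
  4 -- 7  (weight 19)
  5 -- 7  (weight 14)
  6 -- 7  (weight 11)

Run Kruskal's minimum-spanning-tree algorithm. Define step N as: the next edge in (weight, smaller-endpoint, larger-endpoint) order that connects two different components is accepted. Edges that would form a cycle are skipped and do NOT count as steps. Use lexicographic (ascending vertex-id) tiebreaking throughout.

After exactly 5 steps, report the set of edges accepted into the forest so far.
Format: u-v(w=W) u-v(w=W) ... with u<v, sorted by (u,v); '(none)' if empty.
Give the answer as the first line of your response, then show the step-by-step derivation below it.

0-4(w=7) 0-5(w=7) 2-5(w=7) 4-6(w=8) 6-7(w=11)

step 1: add edge 0-4 (w=7); MST = {0-4(w=7)}
step 2: add edge 0-5 (w=7); MST = {0-4(w=7) 0-5(w=7)}
step 3: add edge 2-5 (w=7); MST = {0-4(w=7) 0-5(w=7) 2-5(w=7)}
step 4: add edge 4-6 (w=8); MST = {0-4(w=7) 0-5(w=7) 2-5(w=7) 4-6(w=8)}
step 5: add edge 6-7 (w=11); MST = {0-4(w=7) 0-5(w=7) 2-5(w=7) 4-6(w=8) 6-7(w=11)}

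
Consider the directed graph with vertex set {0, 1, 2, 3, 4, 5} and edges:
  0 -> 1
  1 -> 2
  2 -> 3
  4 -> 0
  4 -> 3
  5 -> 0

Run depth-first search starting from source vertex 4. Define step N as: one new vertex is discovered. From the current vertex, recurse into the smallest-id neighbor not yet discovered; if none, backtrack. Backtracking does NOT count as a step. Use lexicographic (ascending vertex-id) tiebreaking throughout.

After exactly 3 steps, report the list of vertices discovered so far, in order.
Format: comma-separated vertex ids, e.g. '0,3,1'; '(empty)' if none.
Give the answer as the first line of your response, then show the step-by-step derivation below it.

4,0,1

step 1: discover 4; path=4; order=4
step 2: discover 0; path=4>0; order=4,0
step 3: discover 1; path=4>0>1; order=4,0,1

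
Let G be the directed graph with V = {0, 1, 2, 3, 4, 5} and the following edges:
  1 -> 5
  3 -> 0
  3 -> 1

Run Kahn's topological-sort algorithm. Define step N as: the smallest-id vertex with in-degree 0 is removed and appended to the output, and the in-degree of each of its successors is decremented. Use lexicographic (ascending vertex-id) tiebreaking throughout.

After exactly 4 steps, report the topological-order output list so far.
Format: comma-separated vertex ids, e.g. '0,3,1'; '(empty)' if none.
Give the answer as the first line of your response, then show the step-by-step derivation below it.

2,3,0,1

step 1: output 2; order=[2]; indeg=(1,1,0,0,0,1)
step 2: output 3; order=[2,3]; indeg=(0,0,0,0,0,1)
step 3: output 0; order=[2,3,0]; indeg=(0,0,0,0,0,1)
step 4: output 1; order=[2,3,0,1]; indeg=(0,0,0,0,0,0)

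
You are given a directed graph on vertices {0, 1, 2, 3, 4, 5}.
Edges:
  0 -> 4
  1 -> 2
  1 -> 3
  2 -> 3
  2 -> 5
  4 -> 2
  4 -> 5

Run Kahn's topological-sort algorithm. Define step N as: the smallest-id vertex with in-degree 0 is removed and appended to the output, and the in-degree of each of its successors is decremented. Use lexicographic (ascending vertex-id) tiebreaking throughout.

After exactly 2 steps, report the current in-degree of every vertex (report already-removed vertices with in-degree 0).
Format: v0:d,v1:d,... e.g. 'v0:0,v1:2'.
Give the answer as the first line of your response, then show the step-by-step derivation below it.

v0:0,v1:0,v2:1,v3:1,v4:0,v5:2

step 1: output 0; order=[0]; indeg=(0,0,2,2,0,2)
step 2: output 1; order=[0,1]; indeg=(0,0,1,1,0,2)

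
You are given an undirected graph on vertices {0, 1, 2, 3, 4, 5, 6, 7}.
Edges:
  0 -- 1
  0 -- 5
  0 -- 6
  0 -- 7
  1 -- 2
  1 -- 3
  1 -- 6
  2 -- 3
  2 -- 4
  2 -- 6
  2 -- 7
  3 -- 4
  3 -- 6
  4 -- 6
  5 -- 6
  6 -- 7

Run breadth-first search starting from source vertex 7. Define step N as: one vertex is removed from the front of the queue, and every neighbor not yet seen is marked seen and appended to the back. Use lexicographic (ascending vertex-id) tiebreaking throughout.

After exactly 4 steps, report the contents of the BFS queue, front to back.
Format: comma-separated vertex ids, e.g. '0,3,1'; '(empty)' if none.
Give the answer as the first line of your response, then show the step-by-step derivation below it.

1,5,3,4

step 1: dequeue 7; queue=[0,2,6]; order=7
step 2: dequeue 0; queue=[2,6,1,5]; order=7,0
step 3: dequeue 2; queue=[6,1,5,3,4]; order=7,0,2
step 4: dequeue 6; queue=[1,5,3,4]; order=7,0,2,6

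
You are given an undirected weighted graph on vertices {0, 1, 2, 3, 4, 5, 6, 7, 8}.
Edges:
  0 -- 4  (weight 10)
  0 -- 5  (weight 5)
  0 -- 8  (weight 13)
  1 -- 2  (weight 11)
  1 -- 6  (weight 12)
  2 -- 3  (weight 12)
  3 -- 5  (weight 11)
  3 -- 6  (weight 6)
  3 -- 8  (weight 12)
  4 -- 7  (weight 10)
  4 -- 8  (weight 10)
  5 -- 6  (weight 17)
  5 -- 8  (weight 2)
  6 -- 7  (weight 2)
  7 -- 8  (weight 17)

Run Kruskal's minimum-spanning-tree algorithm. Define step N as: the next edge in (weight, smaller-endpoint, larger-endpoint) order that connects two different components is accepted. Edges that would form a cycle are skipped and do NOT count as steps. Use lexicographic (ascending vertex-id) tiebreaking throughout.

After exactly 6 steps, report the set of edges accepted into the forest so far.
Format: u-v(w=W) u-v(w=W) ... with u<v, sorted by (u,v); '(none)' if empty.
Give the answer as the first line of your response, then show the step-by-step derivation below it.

0-4(w=10) 0-5(w=5) 3-6(w=6) 4-7(w=10) 5-8(w=2) 6-7(w=2)

step 1: add edge 5-8 (w=2); MST = {5-8(w=2)}
step 2: add edge 6-7 (w=2); MST = {5-8(w=2) 6-7(w=2)}
step 3: add edge 0-5 (w=5); MST = {0-5(w=5) 5-8(w=2) 6-7(w=2)}
step 4: add edge 3-6 (w=6); MST = {0-5(w=5) 3-6(w=6) 5-8(w=2) 6-7(w=2)}
step 5: add edge 0-4 (w=10); MST = {0-4(w=10) 0-5(w=5) 3-6(w=6) 5-8(w=2) 6-7(w=2)}
step 6: add edge 4-7 (w=10); MST = {0-4(w=10) 0-5(w=5) 3-6(w=6) 4-7(w=10) 5-8(w=2) 6-7(w=2)}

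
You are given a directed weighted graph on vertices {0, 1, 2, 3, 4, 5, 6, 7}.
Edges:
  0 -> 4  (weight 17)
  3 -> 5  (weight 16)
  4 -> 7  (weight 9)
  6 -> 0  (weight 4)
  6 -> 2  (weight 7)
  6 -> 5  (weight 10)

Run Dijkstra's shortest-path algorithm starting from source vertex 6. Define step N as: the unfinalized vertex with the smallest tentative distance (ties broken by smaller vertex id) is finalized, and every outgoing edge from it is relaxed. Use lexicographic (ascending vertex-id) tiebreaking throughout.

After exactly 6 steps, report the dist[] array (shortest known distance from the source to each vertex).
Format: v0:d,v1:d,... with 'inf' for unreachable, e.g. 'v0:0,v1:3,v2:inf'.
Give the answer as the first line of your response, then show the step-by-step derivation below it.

v0:4,v1:inf,v2:7,v3:inf,v4:21,v5:10,v6:0,v7:30

step 1: dist = v0:4,v1:inf,v2:7,v3:inf,v4:inf,v5:10,v6:0,v7:inf
step 2: dist = v0:4,v1:inf,v2:7,v3:inf,v4:21,v5:10,v6:0,v7:inf
step 3: dist = v0:4,v1:inf,v2:7,v3:inf,v4:21,v5:10,v6:0,v7:inf
step 4: dist = v0:4,v1:inf,v2:7,v3:inf,v4:21,v5:10,v6:0,v7:inf
step 5: dist = v0:4,v1:inf,v2:7,v3:inf,v4:21,v5:10,v6:0,v7:30
step 6: dist = v0:4,v1:inf,v2:7,v3:inf,v4:21,v5:10,v6:0,v7:30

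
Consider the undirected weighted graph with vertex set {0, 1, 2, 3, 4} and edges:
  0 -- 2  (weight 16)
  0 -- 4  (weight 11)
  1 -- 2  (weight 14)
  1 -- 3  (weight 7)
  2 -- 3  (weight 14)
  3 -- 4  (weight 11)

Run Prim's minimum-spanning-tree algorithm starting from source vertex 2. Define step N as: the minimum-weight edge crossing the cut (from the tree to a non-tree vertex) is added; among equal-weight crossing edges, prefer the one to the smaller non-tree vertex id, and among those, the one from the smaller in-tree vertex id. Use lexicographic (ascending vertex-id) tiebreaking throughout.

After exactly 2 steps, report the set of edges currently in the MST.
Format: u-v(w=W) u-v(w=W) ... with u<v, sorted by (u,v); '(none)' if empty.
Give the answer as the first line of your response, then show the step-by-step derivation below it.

1-2(w=14) 1-3(w=7)

step 1: add edge 1-2 (w=14); MST = {1-2(w=14)}
step 2: add edge 1-3 (w=7); MST = {1-2(w=14) 1-3(w=7)}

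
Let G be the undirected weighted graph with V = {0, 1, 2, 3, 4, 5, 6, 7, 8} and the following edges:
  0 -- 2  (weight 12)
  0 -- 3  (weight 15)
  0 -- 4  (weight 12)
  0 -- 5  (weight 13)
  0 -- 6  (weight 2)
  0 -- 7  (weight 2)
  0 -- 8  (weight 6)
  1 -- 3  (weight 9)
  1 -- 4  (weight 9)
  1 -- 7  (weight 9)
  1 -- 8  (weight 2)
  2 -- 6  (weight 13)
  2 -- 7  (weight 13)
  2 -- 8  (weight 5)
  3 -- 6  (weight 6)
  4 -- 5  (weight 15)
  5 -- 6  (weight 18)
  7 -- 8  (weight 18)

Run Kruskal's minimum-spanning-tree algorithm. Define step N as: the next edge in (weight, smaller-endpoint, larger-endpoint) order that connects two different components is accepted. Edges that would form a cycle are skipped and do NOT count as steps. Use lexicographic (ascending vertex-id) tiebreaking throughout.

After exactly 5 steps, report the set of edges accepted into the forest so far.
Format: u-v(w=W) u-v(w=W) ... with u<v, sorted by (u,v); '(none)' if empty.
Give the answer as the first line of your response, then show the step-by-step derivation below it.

0-6(w=2) 0-7(w=2) 0-8(w=6) 1-8(w=2) 2-8(w=5)

step 1: add edge 0-6 (w=2); MST = {0-6(w=2)}
step 2: add edge 0-7 (w=2); MST = {0-6(w=2) 0-7(w=2)}
step 3: add edge 1-8 (w=2); MST = {0-6(w=2) 0-7(w=2) 1-8(w=2)}
step 4: add edge 2-8 (w=5); MST = {0-6(w=2) 0-7(w=2) 1-8(w=2) 2-8(w=5)}
step 5: add edge 0-8 (w=6); MST = {0-6(w=2) 0-7(w=2) 0-8(w=6) 1-8(w=2) 2-8(w=5)}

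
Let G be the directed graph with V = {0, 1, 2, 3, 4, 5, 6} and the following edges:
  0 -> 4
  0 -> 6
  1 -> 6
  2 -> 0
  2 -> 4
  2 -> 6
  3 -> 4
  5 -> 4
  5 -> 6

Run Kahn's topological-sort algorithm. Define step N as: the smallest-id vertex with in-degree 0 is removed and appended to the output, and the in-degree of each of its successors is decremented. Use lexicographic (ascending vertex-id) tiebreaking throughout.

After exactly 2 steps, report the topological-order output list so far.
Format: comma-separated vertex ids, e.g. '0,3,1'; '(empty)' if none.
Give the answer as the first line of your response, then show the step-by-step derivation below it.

1,2

step 1: output 1; order=[1]; indeg=(1,0,0,0,4,0,3)
step 2: output 2; order=[1,2]; indeg=(0,0,0,0,3,0,2)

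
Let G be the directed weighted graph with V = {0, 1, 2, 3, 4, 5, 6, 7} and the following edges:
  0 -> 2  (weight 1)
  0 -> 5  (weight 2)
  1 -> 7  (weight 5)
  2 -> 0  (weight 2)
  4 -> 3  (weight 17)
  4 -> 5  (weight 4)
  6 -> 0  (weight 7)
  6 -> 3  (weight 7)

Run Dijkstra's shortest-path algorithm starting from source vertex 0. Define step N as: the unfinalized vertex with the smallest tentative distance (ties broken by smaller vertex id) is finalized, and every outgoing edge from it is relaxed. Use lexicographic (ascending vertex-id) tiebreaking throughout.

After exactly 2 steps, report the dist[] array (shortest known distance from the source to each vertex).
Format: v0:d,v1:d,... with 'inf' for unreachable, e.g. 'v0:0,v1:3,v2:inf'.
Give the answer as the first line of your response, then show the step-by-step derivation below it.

v0:0,v1:inf,v2:1,v3:inf,v4:inf,v5:2,v6:inf,v7:inf

step 1: dist = v0:0,v1:inf,v2:1,v3:inf,v4:inf,v5:2,v6:inf,v7:inf
step 2: dist = v0:0,v1:inf,v2:1,v3:inf,v4:inf,v5:2,v6:inf,v7:inf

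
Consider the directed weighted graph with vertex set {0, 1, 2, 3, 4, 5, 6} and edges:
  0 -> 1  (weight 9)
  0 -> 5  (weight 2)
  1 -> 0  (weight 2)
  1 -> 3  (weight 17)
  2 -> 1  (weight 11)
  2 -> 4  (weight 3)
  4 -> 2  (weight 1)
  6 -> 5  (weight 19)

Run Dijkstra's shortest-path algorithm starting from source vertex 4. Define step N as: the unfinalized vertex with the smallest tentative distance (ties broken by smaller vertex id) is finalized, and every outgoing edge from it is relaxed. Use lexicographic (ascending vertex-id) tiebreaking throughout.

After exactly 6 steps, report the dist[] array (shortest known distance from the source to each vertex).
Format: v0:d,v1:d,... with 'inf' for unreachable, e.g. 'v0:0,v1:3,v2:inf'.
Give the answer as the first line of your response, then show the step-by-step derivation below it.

v0:14,v1:12,v2:1,v3:29,v4:0,v5:16,v6:inf

step 1: dist = v0:inf,v1:inf,v2:1,v3:inf,v4:0,v5:inf,v6:inf
step 2: dist = v0:inf,v1:12,v2:1,v3:inf,v4:0,v5:inf,v6:inf
step 3: dist = v0:14,v1:12,v2:1,v3:29,v4:0,v5:inf,v6:inf
step 4: dist = v0:14,v1:12,v2:1,v3:29,v4:0,v5:16,v6:inf
step 5: dist = v0:14,v1:12,v2:1,v3:29,v4:0,v5:16,v6:inf
step 6: dist = v0:14,v1:12,v2:1,v3:29,v4:0,v5:16,v6:inf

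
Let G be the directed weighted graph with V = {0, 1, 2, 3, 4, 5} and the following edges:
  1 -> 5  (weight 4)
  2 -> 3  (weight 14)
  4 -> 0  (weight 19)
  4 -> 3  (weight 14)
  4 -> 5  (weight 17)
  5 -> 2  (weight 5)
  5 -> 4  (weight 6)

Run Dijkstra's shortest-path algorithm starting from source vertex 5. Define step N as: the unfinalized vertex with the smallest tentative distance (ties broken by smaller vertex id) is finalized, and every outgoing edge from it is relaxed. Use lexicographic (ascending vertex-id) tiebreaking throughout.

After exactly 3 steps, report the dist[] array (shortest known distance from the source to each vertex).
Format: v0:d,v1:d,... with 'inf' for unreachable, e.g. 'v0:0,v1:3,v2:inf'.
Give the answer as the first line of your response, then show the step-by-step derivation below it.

v0:25,v1:inf,v2:5,v3:19,v4:6,v5:0

step 1: dist = v0:inf,v1:inf,v2:5,v3:inf,v4:6,v5:0
step 2: dist = v0:inf,v1:inf,v2:5,v3:19,v4:6,v5:0
step 3: dist = v0:25,v1:inf,v2:5,v3:19,v4:6,v5:0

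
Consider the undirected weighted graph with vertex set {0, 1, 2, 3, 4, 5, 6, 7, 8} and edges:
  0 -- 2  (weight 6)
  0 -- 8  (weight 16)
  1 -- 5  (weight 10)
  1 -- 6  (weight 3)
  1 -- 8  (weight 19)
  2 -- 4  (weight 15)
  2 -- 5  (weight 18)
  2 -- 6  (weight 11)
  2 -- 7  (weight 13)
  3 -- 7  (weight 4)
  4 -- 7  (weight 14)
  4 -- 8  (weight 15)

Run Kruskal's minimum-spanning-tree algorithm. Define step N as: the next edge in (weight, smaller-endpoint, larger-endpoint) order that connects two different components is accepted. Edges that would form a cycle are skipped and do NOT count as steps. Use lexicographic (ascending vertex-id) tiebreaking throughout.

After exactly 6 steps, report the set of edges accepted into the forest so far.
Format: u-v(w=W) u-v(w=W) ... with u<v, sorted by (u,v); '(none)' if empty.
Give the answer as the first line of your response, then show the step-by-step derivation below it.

0-2(w=6) 1-5(w=10) 1-6(w=3) 2-6(w=11) 2-7(w=13) 3-7(w=4)

step 1: add edge 1-6 (w=3); MST = {1-6(w=3)}
step 2: add edge 3-7 (w=4); MST = {1-6(w=3) 3-7(w=4)}
step 3: add edge 0-2 (w=6); MST = {0-2(w=6) 1-6(w=3) 3-7(w=4)}
step 4: add edge 1-5 (w=10); MST = {0-2(w=6) 1-5(w=10) 1-6(w=3) 3-7(w=4)}
step 5: add edge 2-6 (w=11); MST = {0-2(w=6) 1-5(w=10) 1-6(w=3) 2-6(w=11) 3-7(w=4)}
step 6: add edge 2-7 (w=13); MST = {0-2(w=6) 1-5(w=10) 1-6(w=3) 2-6(w=11) 2-7(w=13) 3-7(w=4)}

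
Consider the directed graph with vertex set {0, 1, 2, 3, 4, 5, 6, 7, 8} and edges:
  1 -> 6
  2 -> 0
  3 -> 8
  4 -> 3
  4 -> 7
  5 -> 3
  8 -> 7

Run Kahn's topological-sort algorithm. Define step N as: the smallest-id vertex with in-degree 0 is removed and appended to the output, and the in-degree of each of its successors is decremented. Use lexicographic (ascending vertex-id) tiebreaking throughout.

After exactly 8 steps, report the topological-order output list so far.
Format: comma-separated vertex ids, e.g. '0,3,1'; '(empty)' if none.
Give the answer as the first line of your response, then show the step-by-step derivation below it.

1,2,0,4,5,3,6,8

step 1: output 1; order=[1]; indeg=(1,0,0,2,0,0,0,2,1)
step 2: output 2; order=[1,2]; indeg=(0,0,0,2,0,0,0,2,1)
step 3: output 0; order=[1,2,0]; indeg=(0,0,0,2,0,0,0,2,1)
step 4: output 4; order=[1,2,0,4]; indeg=(0,0,0,1,0,0,0,1,1)
step 5: output 5; order=[1,2,0,4,5]; indeg=(0,0,0,0,0,0,0,1,1)
step 6: output 3; order=[1,2,0,4,5,3]; indeg=(0,0,0,0,0,0,0,1,0)
step 7: output 6; order=[1,2,0,4,5,3,6]; indeg=(0,0,0,0,0,0,0,1,0)
step 8: output 8; order=[1,2,0,4,5,3,6,8]; indeg=(0,0,0,0,0,0,0,0,0)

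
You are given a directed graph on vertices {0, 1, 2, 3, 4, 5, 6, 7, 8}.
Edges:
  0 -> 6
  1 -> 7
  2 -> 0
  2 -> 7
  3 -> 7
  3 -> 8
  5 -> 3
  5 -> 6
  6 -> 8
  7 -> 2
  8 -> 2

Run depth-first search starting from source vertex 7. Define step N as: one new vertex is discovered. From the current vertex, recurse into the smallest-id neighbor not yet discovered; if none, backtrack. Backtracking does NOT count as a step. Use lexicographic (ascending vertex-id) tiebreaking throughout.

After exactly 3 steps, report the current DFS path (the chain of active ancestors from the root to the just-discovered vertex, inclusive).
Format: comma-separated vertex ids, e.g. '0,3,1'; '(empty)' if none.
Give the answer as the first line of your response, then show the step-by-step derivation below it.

7,2,0

step 1: discover 7; path=7; order=7
step 2: discover 2; path=7>2; order=7,2
step 3: discover 0; path=7>2>0; order=7,2,0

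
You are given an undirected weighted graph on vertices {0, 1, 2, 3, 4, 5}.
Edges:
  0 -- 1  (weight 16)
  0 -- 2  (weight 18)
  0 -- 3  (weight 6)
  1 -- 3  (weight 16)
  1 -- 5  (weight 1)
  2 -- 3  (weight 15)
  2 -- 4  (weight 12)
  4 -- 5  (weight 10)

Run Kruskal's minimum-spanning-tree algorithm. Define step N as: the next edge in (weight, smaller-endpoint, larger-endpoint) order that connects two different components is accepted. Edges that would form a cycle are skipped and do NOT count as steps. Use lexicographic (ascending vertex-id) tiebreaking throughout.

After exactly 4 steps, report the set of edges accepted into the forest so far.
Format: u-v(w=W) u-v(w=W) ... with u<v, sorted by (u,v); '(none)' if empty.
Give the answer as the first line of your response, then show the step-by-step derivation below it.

0-3(w=6) 1-5(w=1) 2-4(w=12) 4-5(w=10)

step 1: add edge 1-5 (w=1); MST = {1-5(w=1)}
step 2: add edge 0-3 (w=6); MST = {0-3(w=6) 1-5(w=1)}
step 3: add edge 4-5 (w=10); MST = {0-3(w=6) 1-5(w=1) 4-5(w=10)}
step 4: add edge 2-4 (w=12); MST = {0-3(w=6) 1-5(w=1) 2-4(w=12) 4-5(w=10)}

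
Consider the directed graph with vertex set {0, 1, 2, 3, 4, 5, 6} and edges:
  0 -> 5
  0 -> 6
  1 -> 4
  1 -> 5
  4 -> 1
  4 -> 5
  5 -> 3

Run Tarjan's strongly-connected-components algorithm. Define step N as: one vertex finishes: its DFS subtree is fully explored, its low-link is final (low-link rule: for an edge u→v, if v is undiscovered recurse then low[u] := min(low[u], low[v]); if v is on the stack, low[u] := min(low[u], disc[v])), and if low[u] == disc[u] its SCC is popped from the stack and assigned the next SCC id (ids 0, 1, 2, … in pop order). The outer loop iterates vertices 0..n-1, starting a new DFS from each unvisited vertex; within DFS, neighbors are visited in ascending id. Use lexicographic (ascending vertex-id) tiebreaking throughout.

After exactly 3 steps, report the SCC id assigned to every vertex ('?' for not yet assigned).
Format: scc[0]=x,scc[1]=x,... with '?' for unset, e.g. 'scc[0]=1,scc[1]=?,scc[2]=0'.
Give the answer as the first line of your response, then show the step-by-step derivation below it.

scc[0]=?,scc[1]=?,scc[2]=?,scc[3]=0,scc[4]=?,scc[5]=1,scc[6]=2

step 1: low=(low[0]=0,low[1]=?,low[2]=?,low[3]=2,low[4]=?,low[5]=1,low[6]=?); scc=(scc[0]=?,scc[1]=?,scc[2]=?,scc[3]=0,scc[4]=?,scc[5]=?,scc[6]=?)
step 2: low=(low[0]=0,low[1]=?,low[2]=?,low[3]=2,low[4]=?,low[5]=1,low[6]=?); scc=(scc[0]=?,scc[1]=?,scc[2]=?,scc[3]=0,scc[4]=?,scc[5]=1,scc[6]=?)
step 3: low=(low[0]=0,low[1]=?,low[2]=?,low[3]=2,low[4]=?,low[5]=1,low[6]=3); scc=(scc[0]=?,scc[1]=?,scc[2]=?,scc[3]=0,scc[4]=?,scc[5]=1,scc[6]=2)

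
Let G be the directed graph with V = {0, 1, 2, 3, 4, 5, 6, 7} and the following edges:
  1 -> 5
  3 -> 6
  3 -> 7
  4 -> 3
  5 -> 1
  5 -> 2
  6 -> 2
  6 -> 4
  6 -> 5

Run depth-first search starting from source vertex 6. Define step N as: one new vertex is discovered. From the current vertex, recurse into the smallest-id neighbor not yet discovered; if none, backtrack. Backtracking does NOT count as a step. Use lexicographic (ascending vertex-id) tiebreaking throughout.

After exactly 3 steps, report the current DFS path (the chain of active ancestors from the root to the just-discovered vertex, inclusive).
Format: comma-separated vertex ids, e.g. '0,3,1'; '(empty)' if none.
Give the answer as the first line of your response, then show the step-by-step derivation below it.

6,4

step 1: discover 6; path=6; order=6
step 2: discover 2; path=6>2; order=6,2
step 3: discover 4; path=6>4; order=6,2,4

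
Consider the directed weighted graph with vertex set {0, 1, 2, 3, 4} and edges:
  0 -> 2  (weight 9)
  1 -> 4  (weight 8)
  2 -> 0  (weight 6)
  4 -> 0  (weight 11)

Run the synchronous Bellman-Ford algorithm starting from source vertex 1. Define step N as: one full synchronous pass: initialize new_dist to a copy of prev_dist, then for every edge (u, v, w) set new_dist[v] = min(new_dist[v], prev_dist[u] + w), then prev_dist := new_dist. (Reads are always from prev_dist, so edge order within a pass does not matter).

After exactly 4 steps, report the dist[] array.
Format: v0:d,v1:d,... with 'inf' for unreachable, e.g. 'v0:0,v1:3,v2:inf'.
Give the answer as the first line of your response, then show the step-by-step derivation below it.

v0:19,v1:0,v2:28,v3:inf,v4:8

step 1: dist = v0:inf,v1:0,v2:inf,v3:inf,v4:8
step 2: dist = v0:19,v1:0,v2:inf,v3:inf,v4:8
step 3: dist = v0:19,v1:0,v2:28,v3:inf,v4:8
step 4: dist = v0:19,v1:0,v2:28,v3:inf,v4:8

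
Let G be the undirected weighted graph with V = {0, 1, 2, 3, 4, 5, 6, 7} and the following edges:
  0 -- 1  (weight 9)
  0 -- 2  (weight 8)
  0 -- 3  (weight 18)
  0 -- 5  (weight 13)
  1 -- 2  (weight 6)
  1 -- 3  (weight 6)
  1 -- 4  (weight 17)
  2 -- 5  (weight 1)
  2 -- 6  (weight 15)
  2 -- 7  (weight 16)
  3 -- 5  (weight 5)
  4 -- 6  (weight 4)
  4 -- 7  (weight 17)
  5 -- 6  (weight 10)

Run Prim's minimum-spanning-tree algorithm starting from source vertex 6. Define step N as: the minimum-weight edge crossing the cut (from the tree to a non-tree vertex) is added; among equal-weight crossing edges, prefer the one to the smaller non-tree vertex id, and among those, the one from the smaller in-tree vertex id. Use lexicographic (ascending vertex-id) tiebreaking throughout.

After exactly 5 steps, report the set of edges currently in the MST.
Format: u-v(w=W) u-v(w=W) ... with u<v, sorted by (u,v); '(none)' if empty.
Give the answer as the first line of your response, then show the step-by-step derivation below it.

1-2(w=6) 2-5(w=1) 3-5(w=5) 4-6(w=4) 5-6(w=10)

step 1: add edge 4-6 (w=4); MST = {4-6(w=4)}
step 2: add edge 5-6 (w=10); MST = {4-6(w=4) 5-6(w=10)}
step 3: add edge 2-5 (w=1); MST = {2-5(w=1) 4-6(w=4) 5-6(w=10)}
step 4: add edge 3-5 (w=5); MST = {2-5(w=1) 3-5(w=5) 4-6(w=4) 5-6(w=10)}
step 5: add edge 1-2 (w=6); MST = {1-2(w=6) 2-5(w=1) 3-5(w=5) 4-6(w=4) 5-6(w=10)}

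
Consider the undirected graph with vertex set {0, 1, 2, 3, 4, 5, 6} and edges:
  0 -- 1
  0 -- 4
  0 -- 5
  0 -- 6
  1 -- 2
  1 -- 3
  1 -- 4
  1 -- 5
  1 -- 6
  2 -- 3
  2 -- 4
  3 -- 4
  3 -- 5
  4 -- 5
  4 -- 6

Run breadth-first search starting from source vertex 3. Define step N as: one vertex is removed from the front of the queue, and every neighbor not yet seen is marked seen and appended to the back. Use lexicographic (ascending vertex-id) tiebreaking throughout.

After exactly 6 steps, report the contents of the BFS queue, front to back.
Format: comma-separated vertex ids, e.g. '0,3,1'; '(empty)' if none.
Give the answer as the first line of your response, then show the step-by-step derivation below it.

6

step 1: dequeue 3; queue=[1,2,4,5]; order=3
step 2: dequeue 1; queue=[2,4,5,0,6]; order=3,1
step 3: dequeue 2; queue=[4,5,0,6]; order=3,1,2
step 4: dequeue 4; queue=[5,0,6]; order=3,1,2,4
step 5: dequeue 5; queue=[0,6]; order=3,1,2,4,5
step 6: dequeue 0; queue=[6]; order=3,1,2,4,5,0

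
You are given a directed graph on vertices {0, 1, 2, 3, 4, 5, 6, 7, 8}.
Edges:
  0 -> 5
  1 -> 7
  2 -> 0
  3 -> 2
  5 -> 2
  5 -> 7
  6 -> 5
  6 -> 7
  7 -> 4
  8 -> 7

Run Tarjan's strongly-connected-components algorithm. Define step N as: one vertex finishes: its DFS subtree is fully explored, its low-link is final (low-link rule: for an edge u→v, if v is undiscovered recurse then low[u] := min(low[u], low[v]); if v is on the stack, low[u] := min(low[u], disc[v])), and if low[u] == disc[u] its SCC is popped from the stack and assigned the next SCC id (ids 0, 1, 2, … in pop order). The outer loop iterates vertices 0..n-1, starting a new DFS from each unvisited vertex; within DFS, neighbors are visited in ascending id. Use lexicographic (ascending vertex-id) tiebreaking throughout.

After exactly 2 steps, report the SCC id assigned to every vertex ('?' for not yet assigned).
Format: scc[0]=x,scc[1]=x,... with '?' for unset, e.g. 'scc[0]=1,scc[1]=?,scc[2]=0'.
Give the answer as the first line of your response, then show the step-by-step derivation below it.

scc[0]=?,scc[1]=?,scc[2]=?,scc[3]=?,scc[4]=0,scc[5]=?,scc[6]=?,scc[7]=?,scc[8]=?

step 1: low=(low[0]=0,low[1]=?,low[2]=0,low[3]=?,low[4]=?,low[5]=1,low[6]=?,low[7]=?,low[8]=?); scc=(scc[0]=?,scc[1]=?,scc[2]=?,scc[3]=?,scc[4]=?,scc[5]=?,scc[6]=?,scc[7]=?,scc[8]=?)
step 2: low=(low[0]=0,low[1]=?,low[2]=0,low[3]=?,low[4]=4,low[5]=0,low[6]=?,low[7]=3,low[8]=?); scc=(scc[0]=?,scc[1]=?,scc[2]=?,scc[3]=?,scc[4]=0,scc[5]=?,scc[6]=?,scc[7]=?,scc[8]=?)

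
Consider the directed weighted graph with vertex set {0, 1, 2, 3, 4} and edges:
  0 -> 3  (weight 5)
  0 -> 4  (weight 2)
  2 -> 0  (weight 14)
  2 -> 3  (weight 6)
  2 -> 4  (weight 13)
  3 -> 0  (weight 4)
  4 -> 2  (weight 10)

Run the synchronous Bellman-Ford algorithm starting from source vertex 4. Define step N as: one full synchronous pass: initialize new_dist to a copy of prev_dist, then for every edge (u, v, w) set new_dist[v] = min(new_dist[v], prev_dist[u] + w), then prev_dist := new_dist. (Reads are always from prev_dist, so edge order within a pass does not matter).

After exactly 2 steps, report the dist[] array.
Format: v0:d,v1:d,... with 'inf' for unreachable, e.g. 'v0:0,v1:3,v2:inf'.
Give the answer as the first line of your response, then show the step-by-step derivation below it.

v0:24,v1:inf,v2:10,v3:16,v4:0

step 1: dist = v0:inf,v1:inf,v2:10,v3:inf,v4:0
step 2: dist = v0:24,v1:inf,v2:10,v3:16,v4:0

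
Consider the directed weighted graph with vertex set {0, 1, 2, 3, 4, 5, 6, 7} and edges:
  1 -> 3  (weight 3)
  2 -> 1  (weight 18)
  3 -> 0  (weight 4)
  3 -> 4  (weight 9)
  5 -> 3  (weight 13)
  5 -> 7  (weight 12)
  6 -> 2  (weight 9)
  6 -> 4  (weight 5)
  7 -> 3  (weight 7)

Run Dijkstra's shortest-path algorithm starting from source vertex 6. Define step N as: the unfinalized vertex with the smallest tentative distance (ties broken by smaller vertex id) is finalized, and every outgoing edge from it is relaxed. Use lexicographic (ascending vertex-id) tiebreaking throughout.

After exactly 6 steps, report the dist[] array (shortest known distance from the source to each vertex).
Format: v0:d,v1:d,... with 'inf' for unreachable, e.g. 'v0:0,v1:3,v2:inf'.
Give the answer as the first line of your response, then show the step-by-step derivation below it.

v0:34,v1:27,v2:9,v3:30,v4:5,v5:inf,v6:0,v7:inf

step 1: dist = v0:inf,v1:inf,v2:9,v3:inf,v4:5,v5:inf,v6:0,v7:inf
step 2: dist = v0:inf,v1:inf,v2:9,v3:inf,v4:5,v5:inf,v6:0,v7:inf
step 3: dist = v0:inf,v1:27,v2:9,v3:inf,v4:5,v5:inf,v6:0,v7:inf
step 4: dist = v0:inf,v1:27,v2:9,v3:30,v4:5,v5:inf,v6:0,v7:inf
step 5: dist = v0:34,v1:27,v2:9,v3:30,v4:5,v5:inf,v6:0,v7:inf
step 6: dist = v0:34,v1:27,v2:9,v3:30,v4:5,v5:inf,v6:0,v7:inf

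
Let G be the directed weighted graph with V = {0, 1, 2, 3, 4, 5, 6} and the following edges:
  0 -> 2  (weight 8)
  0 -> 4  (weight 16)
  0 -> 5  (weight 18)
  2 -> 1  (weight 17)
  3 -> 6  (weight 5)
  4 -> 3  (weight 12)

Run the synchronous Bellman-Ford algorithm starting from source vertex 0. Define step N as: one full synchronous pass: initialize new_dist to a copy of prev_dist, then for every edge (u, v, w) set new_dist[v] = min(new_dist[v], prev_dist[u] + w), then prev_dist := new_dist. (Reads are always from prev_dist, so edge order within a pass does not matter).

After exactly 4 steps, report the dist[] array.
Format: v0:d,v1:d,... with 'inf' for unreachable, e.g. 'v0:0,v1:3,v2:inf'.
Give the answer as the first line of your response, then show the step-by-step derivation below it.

v0:0,v1:25,v2:8,v3:28,v4:16,v5:18,v6:33

step 1: dist = v0:0,v1:inf,v2:8,v3:inf,v4:16,v5:18,v6:inf
step 2: dist = v0:0,v1:25,v2:8,v3:28,v4:16,v5:18,v6:inf
step 3: dist = v0:0,v1:25,v2:8,v3:28,v4:16,v5:18,v6:33
step 4: dist = v0:0,v1:25,v2:8,v3:28,v4:16,v5:18,v6:33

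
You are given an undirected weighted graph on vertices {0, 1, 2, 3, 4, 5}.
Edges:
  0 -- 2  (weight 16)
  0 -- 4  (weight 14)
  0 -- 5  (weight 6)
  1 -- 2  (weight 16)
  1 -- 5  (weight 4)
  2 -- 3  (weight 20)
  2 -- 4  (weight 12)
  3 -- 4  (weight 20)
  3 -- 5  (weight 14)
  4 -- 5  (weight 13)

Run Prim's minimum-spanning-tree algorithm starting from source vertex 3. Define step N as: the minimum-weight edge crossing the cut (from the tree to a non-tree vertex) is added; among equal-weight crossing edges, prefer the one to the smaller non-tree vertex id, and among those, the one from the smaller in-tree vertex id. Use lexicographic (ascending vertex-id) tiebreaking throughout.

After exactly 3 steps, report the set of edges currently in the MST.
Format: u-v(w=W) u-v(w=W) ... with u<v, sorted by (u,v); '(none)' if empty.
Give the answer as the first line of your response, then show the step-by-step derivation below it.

0-5(w=6) 1-5(w=4) 3-5(w=14)

step 1: add edge 3-5 (w=14); MST = {3-5(w=14)}
step 2: add edge 1-5 (w=4); MST = {1-5(w=4) 3-5(w=14)}
step 3: add edge 0-5 (w=6); MST = {0-5(w=6) 1-5(w=4) 3-5(w=14)}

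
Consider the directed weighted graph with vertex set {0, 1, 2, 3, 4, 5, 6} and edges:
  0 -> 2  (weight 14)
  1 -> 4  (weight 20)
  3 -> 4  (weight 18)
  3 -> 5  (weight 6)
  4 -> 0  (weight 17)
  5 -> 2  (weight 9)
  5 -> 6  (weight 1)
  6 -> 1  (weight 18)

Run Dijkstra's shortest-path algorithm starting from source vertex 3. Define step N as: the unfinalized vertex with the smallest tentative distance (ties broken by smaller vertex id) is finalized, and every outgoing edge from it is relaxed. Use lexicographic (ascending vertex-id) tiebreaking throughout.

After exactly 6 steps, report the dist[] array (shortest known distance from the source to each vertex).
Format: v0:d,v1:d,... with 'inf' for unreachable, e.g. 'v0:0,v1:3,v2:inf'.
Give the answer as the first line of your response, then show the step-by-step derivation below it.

v0:35,v1:25,v2:15,v3:0,v4:18,v5:6,v6:7

step 1: dist = v0:inf,v1:inf,v2:inf,v3:0,v4:18,v5:6,v6:inf
step 2: dist = v0:inf,v1:inf,v2:15,v3:0,v4:18,v5:6,v6:7
step 3: dist = v0:inf,v1:25,v2:15,v3:0,v4:18,v5:6,v6:7
step 4: dist = v0:inf,v1:25,v2:15,v3:0,v4:18,v5:6,v6:7
step 5: dist = v0:35,v1:25,v2:15,v3:0,v4:18,v5:6,v6:7
step 6: dist = v0:35,v1:25,v2:15,v3:0,v4:18,v5:6,v6:7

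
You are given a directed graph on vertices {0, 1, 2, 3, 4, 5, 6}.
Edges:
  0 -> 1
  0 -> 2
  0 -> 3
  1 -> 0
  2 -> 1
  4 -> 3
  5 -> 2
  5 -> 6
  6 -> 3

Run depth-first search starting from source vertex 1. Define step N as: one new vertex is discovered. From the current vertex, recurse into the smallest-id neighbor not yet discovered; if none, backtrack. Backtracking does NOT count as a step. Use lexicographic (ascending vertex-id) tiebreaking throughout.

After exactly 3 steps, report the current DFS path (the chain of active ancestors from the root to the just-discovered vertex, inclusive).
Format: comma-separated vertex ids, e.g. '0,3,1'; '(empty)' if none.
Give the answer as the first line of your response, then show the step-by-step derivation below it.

1,0,2

step 1: discover 1; path=1; order=1
step 2: discover 0; path=1>0; order=1,0
step 3: discover 2; path=1>0>2; order=1,0,2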